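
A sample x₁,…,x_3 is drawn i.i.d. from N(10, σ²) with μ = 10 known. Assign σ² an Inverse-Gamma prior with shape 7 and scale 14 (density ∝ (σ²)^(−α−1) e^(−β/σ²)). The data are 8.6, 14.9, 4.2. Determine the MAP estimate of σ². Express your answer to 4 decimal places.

σ̂²_MAP = 4.6111

Sum of squared deviations about the known mean: SS = (8.6−10)² + (14.9−10)² + (4.2−10)² = 59.61.
The Normal likelihood contributes (σ²)^(−n/2) exp(−SS/(2σ²)), so the posterior is Inverse-Gamma(α + n/2, β + SS/2) = Inverse-Gamma(8.5, 43.805).
The mode of Inverse-Gamma(a, b) is b/(a+1) = 43.805/9.5 ≈ 4.6111.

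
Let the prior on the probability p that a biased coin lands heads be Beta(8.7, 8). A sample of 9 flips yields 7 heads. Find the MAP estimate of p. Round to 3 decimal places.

Prior: Beta(8.7, 8).
Data: 7 successes in 9 trials. The binomial likelihood contributes p^7(1−p)^2, so the posterior is Beta(8.7+7, 8+2) = Beta(15.7, 10).
For Beta(a, b) with a, b > 1 the mode is (a−1)/(a+b−2) = 14.7/23.7 ≈ 0.620.

p̂_MAP = 0.620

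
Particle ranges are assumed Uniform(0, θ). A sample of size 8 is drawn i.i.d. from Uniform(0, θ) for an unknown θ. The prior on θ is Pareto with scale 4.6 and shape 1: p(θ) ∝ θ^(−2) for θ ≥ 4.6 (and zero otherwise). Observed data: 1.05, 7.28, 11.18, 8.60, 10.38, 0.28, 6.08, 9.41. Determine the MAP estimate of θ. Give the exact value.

θ̂_MAP = 11.18

The Uniform(0, θ) likelihood is θ^(−n) for θ ≥ max(xᵢ), zero otherwise. Here max(xᵢ) = 11.18.
Posterior ∝ θ^(−2) · θ^(−8) = θ^(−10) on θ ≥ max(4.6, 11.18) = 11.18.
This density is strictly decreasing in θ, so the posterior mode lies at the lower boundary of the support.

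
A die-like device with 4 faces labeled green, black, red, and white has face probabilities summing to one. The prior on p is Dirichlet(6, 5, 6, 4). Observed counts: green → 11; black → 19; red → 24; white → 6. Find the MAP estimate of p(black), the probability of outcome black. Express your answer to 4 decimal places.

The posterior is Dirichlet(αᵢ + nᵢ) = Dirichlet(17, 24, 30, 10).
For a Dirichlet(a₁,…,a_K) with all aᵢ > 1, the mode has j-th component (aⱼ − 1)/(Σaᵢ − K).
Here Σaᵢ = 81 and K = 4, so p(black) = (24 − 1)/(81 − 4) = 23/77 ≈ 0.2987.

MAP estimate of p(black) = 0.2987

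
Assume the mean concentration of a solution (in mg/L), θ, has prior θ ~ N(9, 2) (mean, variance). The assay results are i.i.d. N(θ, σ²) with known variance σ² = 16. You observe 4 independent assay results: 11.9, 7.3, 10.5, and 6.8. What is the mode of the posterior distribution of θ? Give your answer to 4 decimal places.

n = 4; x̄ = (11.9 + 7.3 + 10.5 + 6.8)/4 = 36.5/4 = 9.125.
For a Normal prior and Normal likelihood with known variance, the posterior is Normal; its mode equals its mean, the precision-weighted average.
Prior precision 1/σ₀² = 1/2 = 0.5; data precision n/σ² = 4/16 = 0.25.
θ̂ = (0.5·9 + 0.25·9.125) / (0.5 + 0.25) = 6.78125/0.75 = 217/24 ≈ 9.0417.

θ̂_MAP = 9.0417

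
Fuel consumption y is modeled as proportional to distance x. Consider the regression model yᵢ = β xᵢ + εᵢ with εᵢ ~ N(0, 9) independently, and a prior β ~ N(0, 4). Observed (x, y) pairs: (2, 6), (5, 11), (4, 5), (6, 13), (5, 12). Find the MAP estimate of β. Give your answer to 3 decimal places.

log p(β | y) = −Σ(yᵢ − βxᵢ)²/(2·9) − β²/(2·4) + const.
Setting the derivative to zero: Σxᵢ(yᵢ − βxᵢ)/9 − β/4 = 0, so β = Σxᵢyᵢ / (Σxᵢ² + σ²/τ²).
Σxᵢyᵢ = 2·6 + 5·11 + 4·5 + 6·13 + 5·12 = 225; Σxᵢ² = 106; σ²/τ² = 2.25.
β̂_MAP = 225 / (106 + 2.25) = 225/108.25 ≈ 2.079.

β̂_MAP = 2.079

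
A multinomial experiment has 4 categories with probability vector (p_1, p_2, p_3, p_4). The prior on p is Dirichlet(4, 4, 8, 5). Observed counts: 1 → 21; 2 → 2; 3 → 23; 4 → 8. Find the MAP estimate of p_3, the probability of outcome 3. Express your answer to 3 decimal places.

The posterior is Dirichlet(αᵢ + nᵢ) = Dirichlet(25, 6, 31, 13).
For a Dirichlet(a₁,…,a_K) with all aᵢ > 1, the mode has j-th component (aⱼ − 1)/(Σaᵢ − K).
Here Σaᵢ = 75 and K = 4, so p_3 = (31 − 1)/(75 − 4) = 30/71 ≈ 0.423.

MAP estimate: 0.423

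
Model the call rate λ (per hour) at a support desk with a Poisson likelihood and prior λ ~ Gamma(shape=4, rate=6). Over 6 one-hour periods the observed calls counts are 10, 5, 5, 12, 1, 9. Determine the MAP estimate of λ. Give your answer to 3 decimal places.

Σxᵢ = 10+5+5+12+1+9 = 42, with n = 6.
Posterior ∝ λ^3e^(−6λ) · λ^42e^(−6λ) = λ^45e^(−12λ), i.e. Gamma(shape=46, rate=12).
The mode of a Gamma(a, b) with a ≥ 1 (shape–rate) is (a−1)/b = 45/12 ≈ 3.750.

λ̂_MAP = 3.750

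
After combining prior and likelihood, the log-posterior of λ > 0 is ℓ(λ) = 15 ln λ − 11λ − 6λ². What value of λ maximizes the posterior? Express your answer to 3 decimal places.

ℓ'(λ) = 15/λ − 11 − 12λ. Setting this to zero and multiplying by λ: 12λ² + 11λ − 15 = 0.
λ = (−11 + √(11² + 4·12·15)) / (2·12) = (−11 + √841) / 24 = (−11 + 29)/24 = 3/4.
ℓ''(λ) = −15/λ² − 12 < 0, confirming a maximum.

λ̂_MAP = 0.750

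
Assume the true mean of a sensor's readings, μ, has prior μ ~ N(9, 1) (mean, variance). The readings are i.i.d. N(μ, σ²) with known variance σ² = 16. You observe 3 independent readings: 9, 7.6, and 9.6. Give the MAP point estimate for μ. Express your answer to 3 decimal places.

μ̂_MAP = 8.958

n = 3; x̄ = (9 + 7.6 + 9.6)/3 = 26.2/3 = 131/15 ≈ 8.7333.
For a Normal prior and Normal likelihood with known variance, the posterior is Normal; its mode equals its mean, the precision-weighted average.
Prior precision 1/σ₀² = 1/1 = 1; data precision n/σ² = 3/16 = 0.1875.
μ̂ = (1·9 + 0.1875·(131/15)) / (1 + 0.1875) = 10.6375/1.1875 = 851/95 ≈ 8.958.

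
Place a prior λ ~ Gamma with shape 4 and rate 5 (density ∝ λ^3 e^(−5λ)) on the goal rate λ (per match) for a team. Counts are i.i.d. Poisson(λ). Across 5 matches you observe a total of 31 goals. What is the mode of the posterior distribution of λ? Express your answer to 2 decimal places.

λ̂_MAP = 3.40

Σxᵢ = 31, n = 5.
Posterior ∝ λ^3e^(−5λ) · λ^31e^(−5λ) = λ^34e^(−10λ), i.e. Gamma(shape=35, rate=10).
The mode of a Gamma(a, b) with a ≥ 1 (shape–rate) is (a−1)/b = 34/10 ≈ 3.40.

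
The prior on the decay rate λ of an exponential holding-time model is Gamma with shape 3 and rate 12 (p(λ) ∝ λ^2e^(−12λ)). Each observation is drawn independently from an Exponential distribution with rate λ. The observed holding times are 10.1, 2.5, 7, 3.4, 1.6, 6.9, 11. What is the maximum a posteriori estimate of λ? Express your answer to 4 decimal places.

The Exponential(rate=λ) likelihood is ∝ λ^n e^(−λΣtᵢ). Here n = 7 and Σtᵢ = 10.1 + 2.5 + 7 + 3.4 + 1.6 + 6.9 + 11 = 42.5.
Posterior ∝ λ^2e^(−12λ) · λ^7e^(−42.5λ) = λ^9e^(−54.5λ), i.e. Gamma(10, 54.5).
Mode = (a−1)/b = 9/54.5 ≈ 0.1651.

λ̂_MAP = 0.1651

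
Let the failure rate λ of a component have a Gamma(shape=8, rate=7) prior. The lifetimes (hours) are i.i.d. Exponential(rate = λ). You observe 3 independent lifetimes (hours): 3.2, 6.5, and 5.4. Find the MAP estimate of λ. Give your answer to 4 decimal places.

λ̂_MAP = 0.4525

The Exponential(rate=λ) likelihood is ∝ λ^n e^(−λΣtᵢ). Here n = 3 and Σtᵢ = 3.2 + 6.5 + 5.4 = 15.1.
Posterior ∝ λ^7e^(−7λ) · λ^3e^(−15.1λ) = λ^10e^(−22.1λ), i.e. Gamma(11, 22.1).
Mode = (a−1)/b = 10/22.1 ≈ 0.4525.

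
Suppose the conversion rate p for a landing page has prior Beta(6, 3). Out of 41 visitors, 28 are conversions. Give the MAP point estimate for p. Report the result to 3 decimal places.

Prior: Beta(6, 3).
Data: 28 successes in 41 trials. The binomial likelihood contributes p^28(1−p)^13, so the posterior is Beta(6+28, 3+13) = Beta(34, 16).
For Beta(a, b) with a, b > 1 the mode is (a−1)/(a+b−2) = 33/48 ≈ 0.688.

p̂_MAP = 0.688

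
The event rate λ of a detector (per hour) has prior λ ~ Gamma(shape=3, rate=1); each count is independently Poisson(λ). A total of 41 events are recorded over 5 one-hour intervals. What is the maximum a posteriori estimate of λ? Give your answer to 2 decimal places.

Σxᵢ = 41, n = 5.
Posterior ∝ λ^2e^(−1λ) · λ^41e^(−5λ) = λ^43e^(−6λ), i.e. Gamma(shape=44, rate=6).
The mode of a Gamma(a, b) with a ≥ 1 (shape–rate) is (a−1)/b = 43/6 ≈ 7.17.

λ̂_MAP = 7.17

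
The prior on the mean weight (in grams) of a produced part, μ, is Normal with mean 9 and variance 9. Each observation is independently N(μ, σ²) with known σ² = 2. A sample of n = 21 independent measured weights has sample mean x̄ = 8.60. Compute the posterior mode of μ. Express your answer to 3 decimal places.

n = 21, x̄ = 8.60.
For a Normal prior and Normal likelihood with known variance, the posterior is Normal; its mode equals its mean, the precision-weighted average.
Prior precision 1/σ₀² = 1/9; data precision n/σ² = 21/2 = 10.5.
μ̂ = ((1/9)·9 + 10.5·8.6) / (1/9 + 10.5) = 91.3/(191/18) = 8217/955 ≈ 8.604.

μ̂_MAP = 8.604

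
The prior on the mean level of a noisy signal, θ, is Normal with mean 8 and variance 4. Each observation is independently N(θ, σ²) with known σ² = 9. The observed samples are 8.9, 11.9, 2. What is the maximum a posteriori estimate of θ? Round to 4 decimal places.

n = 3; x̄ = (8.9 + 11.9 + 2)/3 = 22.8/3 = 7.6.
For a Normal prior and Normal likelihood with known variance, the posterior is Normal; its mode equals its mean, the precision-weighted average.
Prior precision 1/σ₀² = 1/4 = 0.25; data precision n/σ² = 3/9 = 1/3.
θ̂ = (0.25·8 + (1/3)·7.6) / (0.25 + 1/3) = (68/15)/(7/12) = 272/35 ≈ 7.7714.

θ̂_MAP = 7.7714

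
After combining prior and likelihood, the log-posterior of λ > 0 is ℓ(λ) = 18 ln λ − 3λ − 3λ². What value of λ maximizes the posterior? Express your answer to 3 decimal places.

ℓ'(λ) = 18/λ − 3 − 6λ. Setting this to zero and multiplying by λ: 6λ² + 3λ − 18 = 0.
λ = (−3 + √(3² + 4·6·18)) / (2·6) = (−3 + √441) / 12 = (−3 + 21)/12 = 3/2.
ℓ''(λ) = −18/λ² − 6 < 0, confirming a maximum.

λ̂_MAP = 1.500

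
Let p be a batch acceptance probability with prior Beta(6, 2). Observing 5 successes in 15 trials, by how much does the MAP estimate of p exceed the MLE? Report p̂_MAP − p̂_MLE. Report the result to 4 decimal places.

MAP − MLE = 0.1429

Posterior is Beta(11, 12); MAP = (11−1)/(23−2) = 10/21 ≈ 0.47619.
MLE ignores the prior: p̂_MLE = k/n = 5/15 ≈ 0.33333.
Difference = 10/21 − 5/15 = 1/7 ≈ 0.1429.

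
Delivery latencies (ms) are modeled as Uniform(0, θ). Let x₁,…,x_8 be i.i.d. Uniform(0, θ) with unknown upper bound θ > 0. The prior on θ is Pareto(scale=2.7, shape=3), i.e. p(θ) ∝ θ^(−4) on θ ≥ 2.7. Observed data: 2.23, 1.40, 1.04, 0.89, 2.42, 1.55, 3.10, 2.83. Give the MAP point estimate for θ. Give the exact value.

The Uniform(0, θ) likelihood is θ^(−n) for θ ≥ max(xᵢ), zero otherwise. Here max(xᵢ) = 3.10.
Posterior ∝ θ^(−4) · θ^(−8) = θ^(−12) on θ ≥ max(2.7, 3.10) = 3.10.
This density is strictly decreasing in θ, so the posterior mode lies at the lower boundary of the support.

θ̂_MAP = 3.10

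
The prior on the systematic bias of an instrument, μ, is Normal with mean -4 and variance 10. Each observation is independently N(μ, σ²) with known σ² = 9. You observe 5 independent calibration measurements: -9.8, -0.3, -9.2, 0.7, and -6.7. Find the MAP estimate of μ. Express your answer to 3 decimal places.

n = 5; x̄ = ((-9.8) + (-0.3) + (-9.2) + 0.7 + (-6.7))/5 = -25.3/5 = -5.06.
For a Normal prior and Normal likelihood with known variance, the posterior is Normal; its mode equals its mean, the precision-weighted average.
Prior precision 1/σ₀² = 1/10 = 0.1; data precision n/σ² = 5/9.
μ̂ = (0.1·(-4) + (5/9)·(-5.06)) / (0.1 + 5/9) = (-289/90)/(59/90) = -289/59 ≈ -4.898.

μ̂_MAP = -4.898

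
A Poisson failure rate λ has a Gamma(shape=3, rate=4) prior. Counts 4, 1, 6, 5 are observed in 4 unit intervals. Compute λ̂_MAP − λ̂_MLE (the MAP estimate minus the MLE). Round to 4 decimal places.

MAP − MLE = -1.7500

Σxᵢ = 16. Posterior is Gamma(19, 8); MAP = (19−1)/8 = 18/8 ≈ 2.25000.
MLE = x̄ = 16/4 ≈ 4.00000.
Difference = 18/8 − 16/4 = -7/4 ≈ -1.7500.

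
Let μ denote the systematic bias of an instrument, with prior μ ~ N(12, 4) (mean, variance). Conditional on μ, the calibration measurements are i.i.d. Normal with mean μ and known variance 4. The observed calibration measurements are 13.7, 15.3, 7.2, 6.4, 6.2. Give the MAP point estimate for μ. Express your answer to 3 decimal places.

n = 5; x̄ = (13.7 + 15.3 + 7.2 + 6.4 + 6.2)/5 = 48.8/5 = 9.76.
For a Normal prior and Normal likelihood with known variance, the posterior is Normal; its mode equals its mean, the precision-weighted average.
Prior precision 1/σ₀² = 1/4 = 0.25; data precision n/σ² = 5/4 = 1.25.
μ̂ = (0.25·12 + 1.25·9.76) / (0.25 + 1.25) = 15.2/1.5 = 152/15 ≈ 10.133.

μ̂_MAP = 10.133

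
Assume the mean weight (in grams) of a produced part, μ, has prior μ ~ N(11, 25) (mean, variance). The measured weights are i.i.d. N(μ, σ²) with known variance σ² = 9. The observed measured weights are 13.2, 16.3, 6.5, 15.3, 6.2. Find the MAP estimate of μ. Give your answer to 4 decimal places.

n = 5; x̄ = (13.2 + 16.3 + 6.5 + 15.3 + 6.2)/5 = 57.5/5 = 11.5.
For a Normal prior and Normal likelihood with known variance, the posterior is Normal; its mode equals its mean, the precision-weighted average.
Prior precision 1/σ₀² = 1/25 = 0.04; data precision n/σ² = 5/9.
μ̂ = (0.04·11 + (5/9)·11.5) / (0.04 + 5/9) = (3073/450)/(134/225) = 3073/268 ≈ 11.4664.

μ̂_MAP = 11.4664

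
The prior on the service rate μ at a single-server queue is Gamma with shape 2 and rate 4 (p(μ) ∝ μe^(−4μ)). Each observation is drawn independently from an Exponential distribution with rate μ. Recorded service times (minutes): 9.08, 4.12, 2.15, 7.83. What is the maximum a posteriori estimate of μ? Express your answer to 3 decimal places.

The Exponential(rate=μ) likelihood is ∝ μ^n e^(−μΣtᵢ). Here n = 4 and Σtᵢ = 9.08 + 4.12 + 2.15 + 7.83 = 23.18.
Posterior ∝ μe^(−4μ) · μ^4e^(−23.18μ) = μ^5e^(−27.18μ), i.e. Gamma(6, 27.18).
Mode = (a−1)/b = 5/27.18 ≈ 0.184.

μ̂_MAP = 0.184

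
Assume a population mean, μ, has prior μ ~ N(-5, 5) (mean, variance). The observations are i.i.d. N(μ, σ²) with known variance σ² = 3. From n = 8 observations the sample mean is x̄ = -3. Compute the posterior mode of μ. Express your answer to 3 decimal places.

n = 8, x̄ = -3.
For a Normal prior and Normal likelihood with known variance, the posterior is Normal; its mode equals its mean, the precision-weighted average.
Prior precision 1/σ₀² = 1/5 = 0.2; data precision n/σ² = 8/3.
μ̂ = (0.2·(-5) + (8/3)·(-3)) / (0.2 + 8/3) = (-9)/(43/15) = -135/43 ≈ -3.140.

μ̂_MAP = -3.140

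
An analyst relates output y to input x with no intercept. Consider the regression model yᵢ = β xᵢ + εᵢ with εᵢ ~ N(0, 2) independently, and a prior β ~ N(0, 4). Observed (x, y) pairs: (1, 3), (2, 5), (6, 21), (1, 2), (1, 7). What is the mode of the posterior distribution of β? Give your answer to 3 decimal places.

log p(β | y) = −Σ(yᵢ − βxᵢ)²/(2·2) − β²/(2·4) + const.
Setting the derivative to zero: Σxᵢ(yᵢ − βxᵢ)/2 − β/4 = 0, so β = Σxᵢyᵢ / (Σxᵢ² + σ²/τ²).
Σxᵢyᵢ = 1·3 + 2·5 + 6·21 + 1·2 + 1·7 = 148; Σxᵢ² = 43; σ²/τ² = 0.5.
β̂_MAP = 148 / (43 + 0.5) = 148/43.5 ≈ 3.402.

β̂_MAP = 3.402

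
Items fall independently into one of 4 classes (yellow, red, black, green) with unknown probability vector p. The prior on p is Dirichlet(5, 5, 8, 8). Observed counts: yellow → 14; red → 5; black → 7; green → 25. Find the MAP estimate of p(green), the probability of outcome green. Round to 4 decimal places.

MAP estimate of p(green) = 0.4384

The posterior is Dirichlet(αᵢ + nᵢ) = Dirichlet(19, 10, 15, 33).
For a Dirichlet(a₁,…,a_K) with all aᵢ > 1, the mode has j-th component (aⱼ − 1)/(Σaᵢ − K).
Here Σaᵢ = 77 and K = 4, so p(green) = (33 − 1)/(77 − 4) = 32/73 ≈ 0.4384.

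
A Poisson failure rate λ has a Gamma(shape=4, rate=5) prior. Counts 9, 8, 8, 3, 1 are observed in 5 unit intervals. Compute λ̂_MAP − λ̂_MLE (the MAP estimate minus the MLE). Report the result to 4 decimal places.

Σxᵢ = 29. Posterior is Gamma(33, 10); MAP = (33−1)/10 = 32/10 ≈ 3.20000.
MLE = x̄ = 29/5 ≈ 5.80000.
Difference = 32/10 − 29/5 = -13/5 ≈ -2.6000.

MAP − MLE = -2.6000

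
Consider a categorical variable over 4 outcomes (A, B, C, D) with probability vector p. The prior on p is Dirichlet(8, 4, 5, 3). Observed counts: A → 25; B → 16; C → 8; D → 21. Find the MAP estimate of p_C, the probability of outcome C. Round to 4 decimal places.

MAP estimate of p_C = 0.1395

The posterior is Dirichlet(αᵢ + nᵢ) = Dirichlet(33, 20, 13, 24).
For a Dirichlet(a₁,…,a_K) with all aᵢ > 1, the mode has j-th component (aⱼ − 1)/(Σaᵢ − K).
Here Σaᵢ = 90 and K = 4, so p_C = (13 − 1)/(90 − 4) = 12/86 ≈ 0.1395.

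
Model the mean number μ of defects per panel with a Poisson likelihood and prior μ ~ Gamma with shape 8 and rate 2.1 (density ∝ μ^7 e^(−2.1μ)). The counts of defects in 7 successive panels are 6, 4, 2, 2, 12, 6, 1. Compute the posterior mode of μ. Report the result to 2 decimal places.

Σxᵢ = 6+4+2+2+12+6+1 = 33, with n = 7.
Posterior ∝ μ^7e^(−2.1μ) · μ^33e^(−7μ) = μ^40e^(−9.1μ), i.e. Gamma(shape=41, rate=9.1).
The mode of a Gamma(a, b) with a ≥ 1 (shape–rate) is (a−1)/b = 40/9.1 ≈ 4.40.

μ̂_MAP = 4.40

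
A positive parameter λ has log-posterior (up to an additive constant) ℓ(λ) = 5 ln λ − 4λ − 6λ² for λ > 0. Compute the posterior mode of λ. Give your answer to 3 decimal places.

λ̂_MAP = 0.500

ℓ'(λ) = 5/λ − 4 − 12λ. Setting this to zero and multiplying by λ: 12λ² + 4λ − 5 = 0.
λ = (−4 + √(4² + 4·12·5)) / (2·12) = (−4 + √256) / 24 = (−4 + 16)/24 = 1/2.
ℓ''(λ) = −5/λ² − 12 < 0, confirming a maximum.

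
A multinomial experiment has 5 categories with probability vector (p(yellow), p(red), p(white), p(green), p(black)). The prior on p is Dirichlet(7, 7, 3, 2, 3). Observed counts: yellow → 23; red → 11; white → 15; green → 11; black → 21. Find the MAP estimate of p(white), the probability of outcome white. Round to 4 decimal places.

MAP estimate of p(white) = 0.1735

The posterior is Dirichlet(αᵢ + nᵢ) = Dirichlet(30, 18, 18, 13, 24).
For a Dirichlet(a₁,…,a_K) with all aᵢ > 1, the mode has j-th component (aⱼ − 1)/(Σaᵢ − K).
Here Σaᵢ = 103 and K = 5, so p(white) = (18 − 1)/(103 − 5) = 17/98 ≈ 0.1735.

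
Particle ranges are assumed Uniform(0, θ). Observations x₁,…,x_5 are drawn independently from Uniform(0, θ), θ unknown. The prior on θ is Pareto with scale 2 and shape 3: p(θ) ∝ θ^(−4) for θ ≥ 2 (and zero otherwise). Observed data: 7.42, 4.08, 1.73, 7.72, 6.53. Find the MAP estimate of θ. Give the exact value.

θ̂_MAP = 7.72

The Uniform(0, θ) likelihood is θ^(−n) for θ ≥ max(xᵢ), zero otherwise. Here max(xᵢ) = 7.72.
Posterior ∝ θ^(−4) · θ^(−5) = θ^(−9) on θ ≥ max(2, 7.72) = 7.72.
This density is strictly decreasing in θ, so the posterior mode lies at the lower boundary of the support.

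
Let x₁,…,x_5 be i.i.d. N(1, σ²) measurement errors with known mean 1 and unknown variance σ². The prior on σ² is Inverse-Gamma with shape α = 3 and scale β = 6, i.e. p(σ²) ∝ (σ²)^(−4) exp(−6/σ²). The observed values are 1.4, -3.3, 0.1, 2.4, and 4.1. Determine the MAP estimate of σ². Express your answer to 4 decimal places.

Sum of squared deviations about the known mean: SS = (1.4−1)² + (-3.3−1)² + (0.1−1)² + (2.4−1)² + (4.1−1)² = 31.03.
The Normal likelihood contributes (σ²)^(−n/2) exp(−SS/(2σ²)), so the posterior is Inverse-Gamma(α + n/2, β + SS/2) = Inverse-Gamma(5.5, 21.515).
The mode of Inverse-Gamma(a, b) is b/(a+1) = 21.515/6.5 ≈ 3.3100.

σ̂²_MAP = 3.3100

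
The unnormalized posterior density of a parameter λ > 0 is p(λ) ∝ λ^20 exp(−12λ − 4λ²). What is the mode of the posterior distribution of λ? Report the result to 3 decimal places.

ℓ'(λ) = 20/λ − 12 − 8λ. Setting this to zero and multiplying by λ: 8λ² + 12λ − 20 = 0.
λ = (−12 + √(12² + 4·8·20)) / (2·8) = (−12 + √784) / 16 = (−12 + 28)/16 = 1.
ℓ''(λ) = −20/λ² − 8 < 0, confirming a maximum.

λ̂_MAP = 1.000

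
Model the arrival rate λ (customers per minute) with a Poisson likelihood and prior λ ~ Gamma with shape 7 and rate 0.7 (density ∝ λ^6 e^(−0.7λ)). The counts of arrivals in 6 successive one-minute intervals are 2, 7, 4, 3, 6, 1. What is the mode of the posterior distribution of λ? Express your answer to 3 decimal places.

Σxᵢ = 2+7+4+3+6+1 = 23, with n = 6.
Posterior ∝ λ^6e^(−0.7λ) · λ^23e^(−6λ) = λ^29e^(−6.7λ), i.e. Gamma(shape=30, rate=6.7).
The mode of a Gamma(a, b) with a ≥ 1 (shape–rate) is (a−1)/b = 29/6.7 ≈ 4.328.

λ̂_MAP = 4.328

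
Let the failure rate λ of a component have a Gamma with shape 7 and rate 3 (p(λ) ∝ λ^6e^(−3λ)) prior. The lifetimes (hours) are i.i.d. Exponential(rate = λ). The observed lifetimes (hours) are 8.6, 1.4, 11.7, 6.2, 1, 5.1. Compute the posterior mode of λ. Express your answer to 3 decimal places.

The Exponential(rate=λ) likelihood is ∝ λ^n e^(−λΣtᵢ). Here n = 6 and Σtᵢ = 8.6 + 1.4 + 11.7 + 6.2 + 1 + 5.1 = 34.
Posterior ∝ λ^6e^(−3λ) · λ^6e^(−34λ) = λ^12e^(−37λ), i.e. Gamma(13, 37).
Mode = (a−1)/b = 12/37 ≈ 0.324.

λ̂_MAP = 0.324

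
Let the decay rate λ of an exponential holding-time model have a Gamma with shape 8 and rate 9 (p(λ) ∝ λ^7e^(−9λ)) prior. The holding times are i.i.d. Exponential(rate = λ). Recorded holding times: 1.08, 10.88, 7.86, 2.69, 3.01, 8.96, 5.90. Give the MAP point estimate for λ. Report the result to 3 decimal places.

The Exponential(rate=λ) likelihood is ∝ λ^n e^(−λΣtᵢ). Here n = 7 and Σtᵢ = 1.08 + 10.88 + 7.86 + 2.69 + 3.01 + 8.96 + 5.90 = 40.38.
Posterior ∝ λ^7e^(−9λ) · λ^7e^(−40.38λ) = λ^14e^(−49.38λ), i.e. Gamma(15, 49.38).
Mode = (a−1)/b = 14/49.38 ≈ 0.284.

λ̂_MAP = 0.284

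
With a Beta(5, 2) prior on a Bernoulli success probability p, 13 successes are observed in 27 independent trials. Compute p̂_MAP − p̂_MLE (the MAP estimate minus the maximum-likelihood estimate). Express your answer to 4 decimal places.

Posterior is Beta(18, 16); MAP = (18−1)/(34−2) = 17/32 ≈ 0.53125.
MLE ignores the prior: p̂_MLE = k/n = 13/27 ≈ 0.48148.
Difference = 17/32 − 13/27 = 43/864 ≈ 0.0498.

MAP − MLE = 0.0498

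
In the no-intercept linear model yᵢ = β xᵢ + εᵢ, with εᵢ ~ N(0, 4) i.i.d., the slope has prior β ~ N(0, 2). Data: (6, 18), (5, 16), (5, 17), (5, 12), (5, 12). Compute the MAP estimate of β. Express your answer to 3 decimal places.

log p(β | y) = −Σ(yᵢ − βxᵢ)²/(2·4) − β²/(2·2) + const.
Setting the derivative to zero: Σxᵢ(yᵢ − βxᵢ)/4 − β/2 = 0, so β = Σxᵢyᵢ / (Σxᵢ² + σ²/τ²).
Σxᵢyᵢ = 6·18 + 5·16 + 5·17 + 5·12 + 5·12 = 393; Σxᵢ² = 136; σ²/τ² = 2.
β̂_MAP = 393 / (136 + 2) = 393/138 ≈ 2.848.

β̂_MAP = 2.848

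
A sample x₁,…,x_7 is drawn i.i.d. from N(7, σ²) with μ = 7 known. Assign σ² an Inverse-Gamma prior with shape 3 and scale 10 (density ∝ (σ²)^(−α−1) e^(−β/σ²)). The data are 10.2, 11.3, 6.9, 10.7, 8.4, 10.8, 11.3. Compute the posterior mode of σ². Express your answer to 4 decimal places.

Sum of squared deviations about the known mean: SS = (10.2−7)² + (11.3−7)² + (6.9−7)² + (10.7−7)² + (8.4−7)² + (10.8−7)² + (11.3−7)² = 77.32.
The Normal likelihood contributes (σ²)^(−n/2) exp(−SS/(2σ²)), so the posterior is Inverse-Gamma(α + n/2, β + SS/2) = Inverse-Gamma(6.5, 48.66).
The mode of Inverse-Gamma(a, b) is b/(a+1) = 48.66/7.5 ≈ 6.4880.

σ̂²_MAP = 6.4880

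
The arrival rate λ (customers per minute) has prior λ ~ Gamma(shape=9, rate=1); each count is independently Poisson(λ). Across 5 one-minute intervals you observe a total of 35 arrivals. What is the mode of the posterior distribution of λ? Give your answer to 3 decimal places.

Σxᵢ = 35, n = 5.
Posterior ∝ λ^8e^(−1λ) · λ^35e^(−5λ) = λ^43e^(−6λ), i.e. Gamma(shape=44, rate=6).
The mode of a Gamma(a, b) with a ≥ 1 (shape–rate) is (a−1)/b = 43/6 ≈ 7.167.

λ̂_MAP = 7.167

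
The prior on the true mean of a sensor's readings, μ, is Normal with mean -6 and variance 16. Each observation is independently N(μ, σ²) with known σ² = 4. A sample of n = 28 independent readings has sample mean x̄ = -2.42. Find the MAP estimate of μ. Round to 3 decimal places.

μ̂_MAP = -2.452

n = 28, x̄ = -2.42.
For a Normal prior and Normal likelihood with known variance, the posterior is Normal; its mode equals its mean, the precision-weighted average.
Prior precision 1/σ₀² = 1/16 = 0.0625; data precision n/σ² = 28/4 = 7.
μ̂ = (0.0625·(-6) + 7·(-2.42)) / (0.0625 + 7) = (-17.315)/7.0625 = -6926/2825 ≈ -2.452.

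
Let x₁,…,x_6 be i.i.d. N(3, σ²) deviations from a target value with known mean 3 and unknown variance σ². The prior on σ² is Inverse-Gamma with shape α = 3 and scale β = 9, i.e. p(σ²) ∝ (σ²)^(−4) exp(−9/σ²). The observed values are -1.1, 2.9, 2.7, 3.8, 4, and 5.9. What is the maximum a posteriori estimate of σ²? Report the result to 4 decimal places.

σ̂²_MAP = 3.2114

Sum of squared deviations about the known mean: SS = (-1.1−3)² + (2.9−3)² + (2.7−3)² + (3.8−3)² + (4−3)² + (5.9−3)² = 26.96.
The Normal likelihood contributes (σ²)^(−n/2) exp(−SS/(2σ²)), so the posterior is Inverse-Gamma(α + n/2, β + SS/2) = Inverse-Gamma(6, 22.48).
The mode of Inverse-Gamma(a, b) is b/(a+1) = 22.48/7 ≈ 3.2114.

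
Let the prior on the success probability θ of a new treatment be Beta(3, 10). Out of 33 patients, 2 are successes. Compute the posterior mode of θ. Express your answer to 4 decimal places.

θ̂_MAP = 0.0909

Prior: Beta(3, 10).
Data: 2 successes in 33 trials. The binomial likelihood contributes θ^2(1−θ)^31, so the posterior is Beta(3+2, 10+31) = Beta(5, 41).
For Beta(a, b) with a, b > 1 the mode is (a−1)/(a+b−2) = 4/44 ≈ 0.0909.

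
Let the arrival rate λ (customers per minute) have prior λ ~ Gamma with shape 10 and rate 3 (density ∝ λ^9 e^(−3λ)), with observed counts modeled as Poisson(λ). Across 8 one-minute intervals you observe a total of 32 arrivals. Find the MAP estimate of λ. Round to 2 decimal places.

Σxᵢ = 32, n = 8.
Posterior ∝ λ^9e^(−3λ) · λ^32e^(−8λ) = λ^41e^(−11λ), i.e. Gamma(shape=42, rate=11).
The mode of a Gamma(a, b) with a ≥ 1 (shape–rate) is (a−1)/b = 41/11 ≈ 3.73.

λ̂_MAP = 3.73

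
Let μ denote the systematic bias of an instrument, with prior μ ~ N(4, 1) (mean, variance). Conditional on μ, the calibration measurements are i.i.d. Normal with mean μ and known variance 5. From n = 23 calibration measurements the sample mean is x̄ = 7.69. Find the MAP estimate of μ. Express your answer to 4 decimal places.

n = 23, x̄ = 7.69.
For a Normal prior and Normal likelihood with known variance, the posterior is Normal; its mode equals its mean, the precision-weighted average.
Prior precision 1/σ₀² = 1/1 = 1; data precision n/σ² = 23/5 = 4.6.
μ̂ = (1·4 + 4.6·7.69) / (1 + 4.6) = 39.374/5.6 = 19687/2800 ≈ 7.0311.

μ̂_MAP = 7.0311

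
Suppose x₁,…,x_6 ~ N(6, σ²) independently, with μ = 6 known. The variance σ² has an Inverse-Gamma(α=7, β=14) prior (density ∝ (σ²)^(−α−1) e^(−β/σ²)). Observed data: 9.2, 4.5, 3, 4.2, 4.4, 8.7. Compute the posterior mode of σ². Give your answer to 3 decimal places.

Sum of squared deviations about the known mean: SS = (9.2−6)² + (4.5−6)² + (3−6)² + (4.2−6)² + (4.4−6)² + (8.7−6)² = 34.58.
The Normal likelihood contributes (σ²)^(−n/2) exp(−SS/(2σ²)), so the posterior is Inverse-Gamma(α + n/2, β + SS/2) = Inverse-Gamma(10, 31.29).
The mode of Inverse-Gamma(a, b) is b/(a+1) = 31.29/11 ≈ 2.845.

σ̂²_MAP = 2.845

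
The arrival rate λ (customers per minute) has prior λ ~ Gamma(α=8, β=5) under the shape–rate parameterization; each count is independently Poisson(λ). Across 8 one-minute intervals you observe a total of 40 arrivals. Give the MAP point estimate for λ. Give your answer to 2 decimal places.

λ̂_MAP = 3.62

Σxᵢ = 40, n = 8.
Posterior ∝ λ^7e^(−5λ) · λ^40e^(−8λ) = λ^47e^(−13λ), i.e. Gamma(shape=48, rate=13).
The mode of a Gamma(a, b) with a ≥ 1 (shape–rate) is (a−1)/b = 47/13 ≈ 3.62.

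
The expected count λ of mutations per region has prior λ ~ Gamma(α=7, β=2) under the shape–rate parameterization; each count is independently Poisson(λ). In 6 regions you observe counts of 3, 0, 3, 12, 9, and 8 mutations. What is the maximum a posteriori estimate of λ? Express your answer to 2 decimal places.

λ̂_MAP = 5.13

Σxᵢ = 3+0+3+12+9+8 = 35, with n = 6.
Posterior ∝ λ^6e^(−2λ) · λ^35e^(−6λ) = λ^41e^(−8λ), i.e. Gamma(shape=42, rate=8).
The mode of a Gamma(a, b) with a ≥ 1 (shape–rate) is (a−1)/b = 41/8 ≈ 5.13.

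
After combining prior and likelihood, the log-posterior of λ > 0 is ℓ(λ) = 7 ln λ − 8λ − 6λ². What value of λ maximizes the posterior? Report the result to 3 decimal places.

λ̂_MAP = 0.500

ℓ'(λ) = 7/λ − 8 − 12λ. Setting this to zero and multiplying by λ: 12λ² + 8λ − 7 = 0.
λ = (−8 + √(8² + 4·12·7)) / (2·12) = (−8 + √400) / 24 = (−8 + 20)/24 = 1/2.
ℓ''(λ) = −7/λ² − 12 < 0, confirming a maximum.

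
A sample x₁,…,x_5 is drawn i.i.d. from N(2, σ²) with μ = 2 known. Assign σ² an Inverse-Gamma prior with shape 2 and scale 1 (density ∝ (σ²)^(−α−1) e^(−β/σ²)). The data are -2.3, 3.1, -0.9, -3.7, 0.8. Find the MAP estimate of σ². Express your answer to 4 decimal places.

Sum of squared deviations about the known mean: SS = (-2.3−2)² + (3.1−2)² + (-0.9−2)² + (-3.7−2)² + (0.8−2)² = 62.04.
The Normal likelihood contributes (σ²)^(−n/2) exp(−SS/(2σ²)), so the posterior is Inverse-Gamma(α + n/2, β + SS/2) = Inverse-Gamma(4.5, 32.02).
The mode of Inverse-Gamma(a, b) is b/(a+1) = 32.02/5.5 ≈ 5.8218.

σ̂²_MAP = 5.8218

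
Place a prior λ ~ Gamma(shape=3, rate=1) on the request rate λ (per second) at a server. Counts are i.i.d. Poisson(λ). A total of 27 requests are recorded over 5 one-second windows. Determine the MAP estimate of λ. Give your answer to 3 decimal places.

λ̂_MAP = 4.833

Σxᵢ = 27, n = 5.
Posterior ∝ λ^2e^(−1λ) · λ^27e^(−5λ) = λ^29e^(−6λ), i.e. Gamma(shape=30, rate=6).
The mode of a Gamma(a, b) with a ≥ 1 (shape–rate) is (a−1)/b = 29/6 ≈ 4.833.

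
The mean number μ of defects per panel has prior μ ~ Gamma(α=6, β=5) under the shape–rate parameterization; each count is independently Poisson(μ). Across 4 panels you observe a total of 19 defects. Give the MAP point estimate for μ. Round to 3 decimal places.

μ̂_MAP = 2.667

Σxᵢ = 19, n = 4.
Posterior ∝ μ^5e^(−5μ) · μ^19e^(−4μ) = μ^24e^(−9μ), i.e. Gamma(shape=25, rate=9).
The mode of a Gamma(a, b) with a ≥ 1 (shape–rate) is (a−1)/b = 24/9 ≈ 2.667.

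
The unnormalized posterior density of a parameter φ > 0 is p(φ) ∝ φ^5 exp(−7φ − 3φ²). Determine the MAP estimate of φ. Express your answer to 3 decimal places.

φ̂_MAP = 0.500

ℓ'(φ) = 5/φ − 7 − 6φ. Setting this to zero and multiplying by φ: 6φ² + 7φ − 5 = 0.
φ = (−7 + √(7² + 4·6·5)) / (2·6) = (−7 + √169) / 12 = (−7 + 13)/12 = 1/2.
ℓ''(φ) = −5/φ² − 6 < 0, confirming a maximum.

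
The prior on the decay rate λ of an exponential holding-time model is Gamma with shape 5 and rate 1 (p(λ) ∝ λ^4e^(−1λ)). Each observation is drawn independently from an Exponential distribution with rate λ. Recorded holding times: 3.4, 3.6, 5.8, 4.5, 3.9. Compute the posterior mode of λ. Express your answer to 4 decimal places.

λ̂_MAP = 0.4054

The Exponential(rate=λ) likelihood is ∝ λ^n e^(−λΣtᵢ). Here n = 5 and Σtᵢ = 3.4 + 3.6 + 5.8 + 4.5 + 3.9 = 21.2.
Posterior ∝ λ^4e^(−1λ) · λ^5e^(−21.2λ) = λ^9e^(−22.2λ), i.e. Gamma(10, 22.2).
Mode = (a−1)/b = 9/22.2 ≈ 0.4054.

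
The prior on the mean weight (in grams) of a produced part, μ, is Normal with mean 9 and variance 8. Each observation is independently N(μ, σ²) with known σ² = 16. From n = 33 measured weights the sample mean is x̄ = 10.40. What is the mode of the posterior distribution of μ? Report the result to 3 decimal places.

μ̂_MAP = 10.320

n = 33, x̄ = 10.40.
For a Normal prior and Normal likelihood with known variance, the posterior is Normal; its mode equals its mean, the precision-weighted average.
Prior precision 1/σ₀² = 1/8 = 0.125; data precision n/σ² = 33/16 = 2.0625.
μ̂ = (0.125·9 + 2.0625·10.4) / (0.125 + 2.0625) = 22.575/2.1875 = 10.320.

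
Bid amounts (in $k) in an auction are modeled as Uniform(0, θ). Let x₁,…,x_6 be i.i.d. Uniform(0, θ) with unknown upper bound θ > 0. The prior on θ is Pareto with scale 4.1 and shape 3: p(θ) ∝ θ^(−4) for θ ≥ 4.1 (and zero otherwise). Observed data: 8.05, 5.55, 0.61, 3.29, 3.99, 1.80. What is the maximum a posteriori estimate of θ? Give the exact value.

The Uniform(0, θ) likelihood is θ^(−n) for θ ≥ max(xᵢ), zero otherwise. Here max(xᵢ) = 8.05.
Posterior ∝ θ^(−4) · θ^(−6) = θ^(−10) on θ ≥ max(4.1, 8.05) = 8.05.
This density is strictly decreasing in θ, so the posterior mode lies at the lower boundary of the support.

θ̂_MAP = 8.05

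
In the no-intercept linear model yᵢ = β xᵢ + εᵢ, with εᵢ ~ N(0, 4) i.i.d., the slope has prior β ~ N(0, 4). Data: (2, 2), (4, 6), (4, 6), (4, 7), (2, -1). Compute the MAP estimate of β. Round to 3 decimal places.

log p(β | y) = −Σ(yᵢ − βxᵢ)²/(2·4) − β²/(2·4) + const.
Setting the derivative to zero: Σxᵢ(yᵢ − βxᵢ)/4 − β/4 = 0, so β = Σxᵢyᵢ / (Σxᵢ² + σ²/τ²).
Σxᵢyᵢ = 2·2 + 4·6 + 4·6 + 4·7 + 2·(-1) = 78; Σxᵢ² = 56; σ²/τ² = 1.
β̂_MAP = 78 / (56 + 1) = 78/57 ≈ 1.368.

β̂_MAP = 1.368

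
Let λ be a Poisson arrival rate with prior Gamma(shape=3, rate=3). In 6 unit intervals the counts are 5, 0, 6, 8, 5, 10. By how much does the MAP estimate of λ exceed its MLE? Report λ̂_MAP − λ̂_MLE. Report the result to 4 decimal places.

MAP − MLE = -1.6667

Σxᵢ = 34. Posterior is Gamma(37, 9); MAP = (37−1)/9 = 36/9 ≈ 4.00000.
MLE = x̄ = 34/6 ≈ 5.66667.
Difference = 36/9 − 34/6 = -5/3 ≈ -1.6667.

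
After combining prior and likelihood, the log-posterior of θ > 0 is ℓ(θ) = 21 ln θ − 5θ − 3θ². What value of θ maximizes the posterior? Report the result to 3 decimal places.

ℓ'(θ) = 21/θ − 5 − 6θ. Setting this to zero and multiplying by θ: 6θ² + 5θ − 21 = 0.
θ = (−5 + √(5² + 4·6·21)) / (2·6) = (−5 + √529) / 12 = (−5 + 23)/12 = 3/2.
ℓ''(θ) = −21/θ² − 6 < 0, confirming a maximum.

θ̂_MAP = 1.500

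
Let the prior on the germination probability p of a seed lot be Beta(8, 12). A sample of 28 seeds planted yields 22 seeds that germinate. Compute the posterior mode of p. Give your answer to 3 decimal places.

Prior: Beta(8, 12).
Data: 22 successes in 28 trials. The binomial likelihood contributes p^22(1−p)^6, so the posterior is Beta(8+22, 12+6) = Beta(30, 18).
For Beta(a, b) with a, b > 1 the mode is (a−1)/(a+b−2) = 29/46 ≈ 0.630.

p̂_MAP = 0.630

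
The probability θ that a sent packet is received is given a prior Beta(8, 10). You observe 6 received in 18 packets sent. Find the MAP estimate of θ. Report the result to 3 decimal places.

Prior: Beta(8, 10).
Data: 6 successes in 18 trials. The binomial likelihood contributes θ^6(1−θ)^12, so the posterior is Beta(8+6, 10+12) = Beta(14, 22).
For Beta(a, b) with a, b > 1 the mode is (a−1)/(a+b−2) = 13/34 ≈ 0.382.

θ̂_MAP = 0.382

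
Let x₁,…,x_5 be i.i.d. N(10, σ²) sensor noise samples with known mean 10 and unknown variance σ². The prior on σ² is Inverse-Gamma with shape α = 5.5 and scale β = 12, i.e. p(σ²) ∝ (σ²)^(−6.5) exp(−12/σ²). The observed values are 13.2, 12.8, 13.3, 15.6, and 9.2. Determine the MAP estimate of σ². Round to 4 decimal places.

σ̂²_MAP = 4.7206

Sum of squared deviations about the known mean: SS = (13.2−10)² + (12.8−10)² + (13.3−10)² + (15.6−10)² + (9.2−10)² = 60.97.
The Normal likelihood contributes (σ²)^(−n/2) exp(−SS/(2σ²)), so the posterior is Inverse-Gamma(α + n/2, β + SS/2) = Inverse-Gamma(8, 42.485).
The mode of Inverse-Gamma(a, b) is b/(a+1) = 42.485/9 ≈ 4.7206.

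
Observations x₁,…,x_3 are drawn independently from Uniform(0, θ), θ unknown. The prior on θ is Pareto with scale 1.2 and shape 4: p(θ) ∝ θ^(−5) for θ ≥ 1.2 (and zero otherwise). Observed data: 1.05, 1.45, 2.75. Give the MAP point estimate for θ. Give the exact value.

θ̂_MAP = 2.75

The Uniform(0, θ) likelihood is θ^(−n) for θ ≥ max(xᵢ), zero otherwise. Here max(xᵢ) = 2.75.
Posterior ∝ θ^(−5) · θ^(−3) = θ^(−8) on θ ≥ max(1.2, 2.75) = 2.75.
This density is strictly decreasing in θ, so the posterior mode lies at the lower boundary of the support.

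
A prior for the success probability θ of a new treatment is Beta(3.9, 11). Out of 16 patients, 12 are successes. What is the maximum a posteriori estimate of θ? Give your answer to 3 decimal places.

Prior: Beta(3.9, 11).
Data: 12 successes in 16 trials. The binomial likelihood contributes θ^12(1−θ)^4, so the posterior is Beta(3.9+12, 11+4) = Beta(15.9, 15).
For Beta(a, b) with a, b > 1 the mode is (a−1)/(a+b−2) = 14.9/28.9 ≈ 0.516.

θ̂_MAP = 0.516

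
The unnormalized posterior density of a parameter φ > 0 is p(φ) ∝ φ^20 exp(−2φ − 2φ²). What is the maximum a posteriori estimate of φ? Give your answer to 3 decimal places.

ℓ'(φ) = 20/φ − 2 − 4φ. Setting this to zero and multiplying by φ: 4φ² + 2φ − 20 = 0.
φ = (−2 + √(2² + 4·4·20)) / (2·4) = (−2 + √324) / 8 = (−2 + 18)/8 = 2.
ℓ''(φ) = −20/φ² − 4 < 0, confirming a maximum.

φ̂_MAP = 2.000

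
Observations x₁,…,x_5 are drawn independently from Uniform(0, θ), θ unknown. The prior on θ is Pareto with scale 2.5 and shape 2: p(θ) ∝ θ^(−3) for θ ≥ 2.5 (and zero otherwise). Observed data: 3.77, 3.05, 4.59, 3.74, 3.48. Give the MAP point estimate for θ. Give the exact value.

The Uniform(0, θ) likelihood is θ^(−n) for θ ≥ max(xᵢ), zero otherwise. Here max(xᵢ) = 4.59.
Posterior ∝ θ^(−3) · θ^(−5) = θ^(−8) on θ ≥ max(2.5, 4.59) = 4.59.
This density is strictly decreasing in θ, so the posterior mode lies at the lower boundary of the support.

θ̂_MAP = 4.59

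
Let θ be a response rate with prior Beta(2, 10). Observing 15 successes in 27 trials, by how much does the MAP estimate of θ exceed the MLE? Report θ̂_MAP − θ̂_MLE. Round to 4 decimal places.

Posterior is Beta(17, 22); MAP = (17−1)/(39−2) = 16/37 ≈ 0.43243.
MLE ignores the prior: θ̂_MLE = k/n = 15/27 ≈ 0.55556.
Difference = 16/37 − 15/27 = -41/333 ≈ -0.1231.

MAP − MLE = -0.1231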